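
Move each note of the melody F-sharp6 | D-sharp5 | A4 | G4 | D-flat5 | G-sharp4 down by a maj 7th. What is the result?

G5 E4 Bb3 Ab3 Ebb4 A3

F#6 gives G5
D#5 gives E4
A4 gives Bb3
G4 gives Ab3
Db5 gives Ebb4
G#4 gives A3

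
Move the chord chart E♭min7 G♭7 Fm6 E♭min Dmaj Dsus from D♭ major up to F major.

Gmin7 Bb7 Am6 Gmin F#maj F#sus

D♭ major up to F major is a major third; each chord root moves by that interval while the quality stays the same.
E♭min7: root E♭ up a major third → G, giving Gmin7.
G♭7: root G♭ up a major third → Bb, giving Bb7.
Fm6: root F up a major third → A, giving Am6.
E♭min: root E♭ up a major third → G, giving Gmin.
Dmaj: root D up a major third → F#, giving F#maj.
Dsus: root D up a major third → F#, giving F#sus.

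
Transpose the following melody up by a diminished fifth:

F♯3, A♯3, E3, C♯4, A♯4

C4 E4 Bb3 G4 E5

F#3 up a diminished fifth is C4.
A diminished fifth up from A#3 gives E4.
E3 up a diminished fifth is Bb3.
C#4: a fifth up reaches G, and 6 semitones makes it G4.
A#4: a fifth up reaches E, and 6 semitones makes it E5.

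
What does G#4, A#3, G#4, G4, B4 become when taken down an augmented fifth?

G#4 becomes C4
A#3 becomes D3
G#4 becomes C4
G4 becomes Cb4
B4 becomes Eb4

C4 D3 C4 Cb4 Eb4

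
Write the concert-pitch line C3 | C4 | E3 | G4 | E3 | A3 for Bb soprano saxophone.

D3 D4 F#3 A4 F#3 B3

Written C4 sounds as Bb3 on the Bb soprano saxophone, so concert pitches are written a major second up.
C3 → D3
C4 → D4
E3 → F#3
G4 → A4
E3 → F#3
A3 → B3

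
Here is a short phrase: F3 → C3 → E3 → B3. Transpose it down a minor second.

A minor second down from F3 gives E3.
C3 down a minor second is B2.
E3 down a minor second is D#3.
B3 down a minor second is A#3.

E3 B2 D#3 A#3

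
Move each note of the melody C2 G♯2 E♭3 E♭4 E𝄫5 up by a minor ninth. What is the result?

C2 up a minor ninth is Db3.
A minor ninth up from G#2 gives A3.
A minor ninth up from Eb3 gives Fb4.
Eb4 up a minor ninth is Fb5.
Ebb5 up a minor ninth is Fbb6.

Db3 A3 Fb4 Fb5 Fbb6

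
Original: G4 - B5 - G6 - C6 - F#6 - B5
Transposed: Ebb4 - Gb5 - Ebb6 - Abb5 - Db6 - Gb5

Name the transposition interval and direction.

down an augmented third

Take the first pair: G4 → Ebb4. G to E spans 3 letter names, so the interval is some kind of third.
Ebb4 to G4 is 5 semitones, which makes it an augmented third; the second version is lower, so the direction is down.
Checking another pair — B5 → Gb5 — gives the same interval.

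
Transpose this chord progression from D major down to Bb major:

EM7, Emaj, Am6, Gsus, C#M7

CM7 Cmaj Fm6 Ebsus AM7

D major down to Bb major is a major third; each chord root moves by that interval while the quality stays the same.
EM7: root E down a major third → C, giving CM7.
Emaj: root E down a major third → C, giving Cmaj.
Am6: root A down a major third → F, giving Fm6.
Gsus: root G down a major third → Eb, giving Ebsus.
C#M7: root C# down a major third → A, giving AM7.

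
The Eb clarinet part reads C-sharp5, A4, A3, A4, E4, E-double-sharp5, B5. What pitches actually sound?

Written C4 on the Eb clarinet sounds as Eb4, a minor third higher; apply that shift to every note.
C#5 -> E5
A4 -> C5
A3 -> C4
A4 -> C5
E4 -> G4
E##5 -> G##5
B5 -> D6

E5 C5 C4 C5 G4 G##5 D6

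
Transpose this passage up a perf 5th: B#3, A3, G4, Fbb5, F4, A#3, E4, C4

A perfect fifth up from B#3 gives F##4.
A3 up a perfect fifth is E4.
A perfect fifth up from G4 gives D5.
A perfect fifth up from Fbb5 gives Cbb6.
F4 up a perfect fifth is C5.
A perfect fifth up from A#3 gives E#4.
A perfect fifth up from E4 gives B4.
A perfect fifth up from C4 gives G4.

F##4 E4 D5 Cbb6 C5 E#4 B4 G4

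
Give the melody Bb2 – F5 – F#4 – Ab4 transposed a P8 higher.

Bb3 F6 F#5 Ab5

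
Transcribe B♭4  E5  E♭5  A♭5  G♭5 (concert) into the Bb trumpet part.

The Bb trumpet sounds a major second below written, so the written part must be a major second above concert — transpose each note up.
Bb4 -> C5
E5 -> F#5
Eb5 -> F5
Ab5 -> Bb5
Gb5 -> Ab5

C5 F#5 F5 Bb5 Ab5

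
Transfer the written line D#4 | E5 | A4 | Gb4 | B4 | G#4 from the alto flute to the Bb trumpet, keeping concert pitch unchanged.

B#3 C#5 F#4 Eb4 G#4 E#4

First find concert pitch: the alto flute sounds a perfect fourth below written, so D#4 E5 A4 Gb4 B4 G#4 sounds A#3 B4 E4 Db4 F#4 D#4.
Then write for Bb trumpet: it sounds a major second below written, so the part must be a major second above concert.
A#3 → B#3
B4 → C#5
E4 → F#4
Db4 → Eb4
F#4 → G#4
D#4 → E#4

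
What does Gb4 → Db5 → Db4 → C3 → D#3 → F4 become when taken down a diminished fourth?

Gb4 to D4
Db5 to A4
Db4 to A3
C3 to G#2
D#3 to A##2
F4 to C#4

D4 A4 A3 G#2 A##2 C#4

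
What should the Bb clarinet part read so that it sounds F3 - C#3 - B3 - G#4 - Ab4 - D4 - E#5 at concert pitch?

The Bb clarinet sounds a major second below written, so the written part must be a major second above concert — transpose each note up.
F3 gives G3
C#3 gives D#3
B3 gives C#4
G#4 gives A#4
Ab4 gives Bb4
D4 gives E4
E#5 gives F##5

G3 D#3 C#4 A#4 Bb4 E4 F##5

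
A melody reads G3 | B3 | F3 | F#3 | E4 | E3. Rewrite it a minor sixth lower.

G3 down a minor sixth is B2.
A minor sixth down from B3 gives D#3.
F3 down a minor sixth is A2.
F#3 down a minor sixth is A#2.
A minor sixth down from E4 gives G#3.
E3: a sixth down reaches G, and 8 semitones makes it G#2.

B2 D#3 A2 A#2 G#3 G#2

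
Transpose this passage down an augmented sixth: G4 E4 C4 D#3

Bbb3 Gb3 Ebb3 F2

G4 to Bbb3
E4 to Gb3
C4 to Ebb3
D#3 to F2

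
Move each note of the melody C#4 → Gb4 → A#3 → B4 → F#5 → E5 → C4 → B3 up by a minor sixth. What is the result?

C#4 -> A4
Gb4 -> Ebb5
A#3 -> F#4
B4 -> G5
F#5 -> D6
E5 -> C6
C4 -> Ab4
B3 -> G4

A4 Ebb5 F#4 G5 D6 C6 Ab4 G4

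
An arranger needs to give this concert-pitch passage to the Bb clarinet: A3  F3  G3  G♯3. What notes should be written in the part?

B3 G3 A3 A#3

Written C4 sounds as Bb3 on the Bb clarinet, so concert pitches are written a major second up.
A3 gives B3
F3 gives G3
G3 gives A3
G#3 gives A#3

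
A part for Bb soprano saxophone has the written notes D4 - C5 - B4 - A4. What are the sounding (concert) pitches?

C4 Bb4 A4 G4

The Bb soprano saxophone sounds a major second below written, so transpose each written note down a major second.
D4 -> C4
C5 -> Bb4
B4 -> A4
A4 -> G4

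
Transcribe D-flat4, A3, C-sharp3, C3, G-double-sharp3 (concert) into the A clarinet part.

Fb4 C4 E3 Eb3 B#3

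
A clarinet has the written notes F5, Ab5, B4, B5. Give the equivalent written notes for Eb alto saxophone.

First find concert pitch: the A clarinet sounds a minor third below written, so F5 Ab5 B4 B5 sounds D5 F5 G#4 G#5.
Then write for Eb alto saxophone: it sounds a major sixth below written, so the part must be a major sixth above concert.
D5 → B5
F5 → D6
G#4 → E#5
G#5 → E#6

B5 D6 E#5 E#6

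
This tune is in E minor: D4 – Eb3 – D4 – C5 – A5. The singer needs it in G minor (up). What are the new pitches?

E minor to G minor up is a minor third, so every note moves up by that interval.
D4 → F4
Eb3 → Gb3
D4 → F4
C5 → Eb5
A5 → C6

F4 Gb3 F4 Eb5 C6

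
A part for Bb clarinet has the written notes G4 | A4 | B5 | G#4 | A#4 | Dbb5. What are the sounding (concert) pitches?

The Bb clarinet sounds a major second below written, so transpose each written note down a major second.
G4 becomes F4
A4 becomes G4
B5 becomes A5
G#4 becomes F#4
A#4 becomes G#4
Dbb5 becomes Cbb5

F4 G4 A5 F#4 G#4 Cbb5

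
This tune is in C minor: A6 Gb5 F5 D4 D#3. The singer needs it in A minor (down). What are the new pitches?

F#6 Eb5 D5 B3 B#2

C minor to A minor down is a minor third, so every note moves down by that interval.
A6 to F#6
Gb5 to Eb5
F5 to D5
D4 to B3
D#3 to B#2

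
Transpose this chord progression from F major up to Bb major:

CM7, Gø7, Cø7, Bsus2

FM7 Cø7 Fø7 Esus2

F major up to Bb major is a perfect fourth; each chord root moves by that interval while the quality stays the same.
CM7: root C up a perfect fourth → F, giving FM7.
Gø7: root G up a perfect fourth → C, giving Cø7.
Cø7: root C up a perfect fourth → F, giving Fø7.
Bsus2: root B up a perfect fourth → E, giving Esus2.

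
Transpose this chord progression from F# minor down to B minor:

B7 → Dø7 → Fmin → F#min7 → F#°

F# minor down to B minor is a perfect fifth; each chord root moves by that interval while the quality stays the same.
B7: root B down a perfect fifth → E, giving E7.
Dø7: root D down a perfect fifth → G, giving Gø7.
Fmin: root F down a perfect fifth → Bb, giving Bbmin.
F#min7: root F# down a perfect fifth → B, giving Bmin7.
F#°: root F# down a perfect fifth → B, giving B°.

E7 Gø7 Bbmin Bmin7 B°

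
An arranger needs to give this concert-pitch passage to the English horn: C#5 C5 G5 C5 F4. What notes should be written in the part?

G#5 G5 D6 G5 C5

Written C4 sounds as F3 on the English horn, so concert pitches are written a perfect fifth up.
C#5 becomes G#5
C5 becomes G5
G5 becomes D6
C5 becomes G5
F4 becomes C5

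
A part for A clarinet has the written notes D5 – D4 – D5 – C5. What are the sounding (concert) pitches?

B4 B3 B4 A4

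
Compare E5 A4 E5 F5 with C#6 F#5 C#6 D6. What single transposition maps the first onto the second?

up a major sixth

From E5 to C#6 is 6 letter names — a sixth of some quality.
E5 to C#6 is 9 semitones, which makes it a major sixth; the second version is higher, so the direction is up.
Checking another pair — F5 → D6 — gives the same interval.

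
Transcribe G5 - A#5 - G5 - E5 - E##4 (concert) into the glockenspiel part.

Written C4 sounds as C6 on the glockenspiel, so concert pitches are written a perfect fifteenth down.
G5 gives G3
A#5 gives A#3
G5 gives G3
E5 gives E3
E##4 gives E##2

G3 A#3 G3 E3 E##2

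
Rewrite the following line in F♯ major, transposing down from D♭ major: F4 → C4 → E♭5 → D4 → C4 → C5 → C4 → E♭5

A#3 E#3 G#4 F##3 E#3 E#4 E#3 G#4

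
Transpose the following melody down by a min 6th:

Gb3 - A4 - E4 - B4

Gb3 becomes Bb2
A4 becomes C#4
E4 becomes G#3
B4 becomes D#4

Bb2 C#4 G#3 D#4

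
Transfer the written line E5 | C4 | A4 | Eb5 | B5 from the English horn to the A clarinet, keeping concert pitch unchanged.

C5 Ab3 F4 Cb5 G5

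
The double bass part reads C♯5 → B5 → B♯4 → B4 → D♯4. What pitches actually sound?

C#4 B4 B#3 B3 D#3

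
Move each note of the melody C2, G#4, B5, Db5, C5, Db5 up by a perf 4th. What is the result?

C2: a fourth up reaches F, and 5 semitones makes it F2.
A perfect fourth up from G#4 gives C#5.
A perfect fourth up from B5 gives E6.
Db5 up a perfect fourth is Gb5.
A perfect fourth up from C5 gives F5.
Db5 up a perfect fourth is Gb5.

F2 C#5 E6 Gb5 F5 Gb5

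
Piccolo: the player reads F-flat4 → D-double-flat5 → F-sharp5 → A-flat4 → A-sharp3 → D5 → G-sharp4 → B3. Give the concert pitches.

Fb5 Dbb6 F#6 Ab5 A#4 D6 G#5 B4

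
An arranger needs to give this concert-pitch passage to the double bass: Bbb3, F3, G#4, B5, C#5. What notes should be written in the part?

Written C4 sounds as C3 on the double bass, so concert pitches are written a perfect octave up.
Bbb3 → Bbb4
F3 → F4
G#4 → G#5
B5 → B6
C#5 → C#6

Bbb4 F4 G#5 B6 C#6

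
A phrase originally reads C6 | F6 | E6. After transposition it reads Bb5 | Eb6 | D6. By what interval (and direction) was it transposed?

From C6 to Bb5 is 2 letter names — a second of some quality.
Bb5 to C6 is 2 semitones, which makes it a major second; the second version is lower, so the direction is down.
Checking another pair — E6 → D6 — gives the same interval.

down a major second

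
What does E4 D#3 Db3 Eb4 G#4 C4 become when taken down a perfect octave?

E3 D#2 Db2 Eb3 G#3 C3

E4 gives E3
D#3 gives D#2
Db3 gives Db2
Eb4 gives Eb3
G#4 gives G#3
C4 gives C3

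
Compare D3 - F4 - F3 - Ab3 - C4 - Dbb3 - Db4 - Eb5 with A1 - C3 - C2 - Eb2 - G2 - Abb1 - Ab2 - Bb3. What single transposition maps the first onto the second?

Take the first pair: D3 → A1. D to A spans 11 letter names, so the interval is some kind of eleventh.
A1 to D3 is 17 semitones, which makes it a perfect eleventh; the second version is lower, so the direction is down.
Checking another pair — Eb5 → Bb3 — gives the same interval.

down a perfect eleventh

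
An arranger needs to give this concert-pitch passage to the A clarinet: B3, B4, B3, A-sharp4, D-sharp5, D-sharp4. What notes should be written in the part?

D4 D5 D4 C#5 F#5 F#4

The A clarinet sounds a minor third below written, so the written part must be a minor third above concert — transpose each note up.
B3 -> D4
B4 -> D5
B3 -> D4
A#4 -> C#5
D#5 -> F#5
D#4 -> F#4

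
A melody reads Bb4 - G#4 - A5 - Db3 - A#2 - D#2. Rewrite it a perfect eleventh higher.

Bb4 → Eb6
G#4 → C#6
A5 → D7
Db3 → Gb4
A#2 → D#4
D#2 → G#3

Eb6 C#6 D7 Gb4 D#4 G#3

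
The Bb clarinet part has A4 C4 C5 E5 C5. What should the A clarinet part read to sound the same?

Bb4 Db4 Db5 F5 Db5

First find concert pitch: the Bb clarinet sounds a major second below written, so A4 C4 C5 E5 C5 sounds G4 Bb3 Bb4 D5 Bb4.
Then write for A clarinet: it sounds a minor third below written, so the part must be a minor third above concert.
G4 → Bb4
Bb3 → Db4
Bb4 → Db5
D5 → F5
Bb4 → Db5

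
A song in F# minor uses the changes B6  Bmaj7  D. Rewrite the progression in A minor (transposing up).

F# minor up to A minor is a minor third; each chord root moves by that interval while the quality stays the same.
B6: root B up a minor third → D, giving D6.
Bmaj7: root B up a minor third → D, giving Dmaj7.
D: root D up a minor third → F, giving F.

D6 Dmaj7 F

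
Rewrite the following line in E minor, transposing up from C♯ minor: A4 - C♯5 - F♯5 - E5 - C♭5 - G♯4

C5 E5 A5 G5 Ebb5 B4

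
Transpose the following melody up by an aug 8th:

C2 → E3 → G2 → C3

C2 up an augmented octave is C#3.
E3: an octave up reaches E, and 13 semitones makes it E#4.
An augmented octave up from G2 gives G#3.
C3: an octave up reaches C, and 13 semitones makes it C#4.

C#3 E#4 G#3 C#4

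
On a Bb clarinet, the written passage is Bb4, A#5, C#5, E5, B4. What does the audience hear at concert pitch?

Written C4 on the Bb clarinet sounds as Bb3, a major second lower; apply that shift to every note.
Bb4 becomes Ab4
A#5 becomes G#5
C#5 becomes B4
E5 becomes D5
B4 becomes A4

Ab4 G#5 B4 D5 A4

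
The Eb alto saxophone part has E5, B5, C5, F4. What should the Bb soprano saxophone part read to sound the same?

A4 E5 F4 Bb3

First find concert pitch: the Eb alto saxophone sounds a major sixth below written, so E5 B5 C5 F4 sounds G4 D5 Eb4 Ab3.
Then write for Bb soprano saxophone: it sounds a major second below written, so the part must be a major second above concert.
G4 → A4
D5 → E5
Eb4 → F4
Ab3 → Bb3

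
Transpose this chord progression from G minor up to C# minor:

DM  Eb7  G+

G minor up to C# minor is an augmented fourth; each chord root moves by that interval while the quality stays the same.
DM: root D up an augmented fourth → G#, giving G#M.
Eb7: root Eb up an augmented fourth → A, giving A7.
G+: root G up an augmented fourth → C#, giving C#+.

G#M A7 C#+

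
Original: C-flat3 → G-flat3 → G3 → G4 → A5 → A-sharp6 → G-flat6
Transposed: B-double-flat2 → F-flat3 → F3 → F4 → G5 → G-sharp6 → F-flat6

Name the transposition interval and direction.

down a major second

From Cb3 to Bbb2 is 2 letter names — a second of some quality.
Bbb2 to Cb3 is 2 semitones, which makes it a major second; the second version is lower, so the direction is down.
Checking another pair — Gb6 → Fb6 — gives the same interval.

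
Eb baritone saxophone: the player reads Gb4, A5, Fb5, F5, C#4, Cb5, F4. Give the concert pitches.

Written C4 on the Eb baritone saxophone sounds as Eb2, a major thirteenth lower; apply that shift to every note.
Gb4 becomes Bbb2
A5 becomes C4
Fb5 becomes Abb3
F5 becomes Ab3
C#4 becomes E2
Cb5 becomes Ebb3
F4 becomes Ab2

Bbb2 C4 Abb3 Ab3 E2 Ebb3 Ab2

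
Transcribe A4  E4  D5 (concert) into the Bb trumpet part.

B4 F#4 E5

The Bb trumpet sounds a major second below written, so the written part must be a major second above concert — transpose each note up.
A4 becomes B4
E4 becomes F#4
D5 becomes E5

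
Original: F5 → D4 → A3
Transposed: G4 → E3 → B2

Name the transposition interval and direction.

From F5 to G4 is 7 letter names — a seventh of some quality.
G4 to F5 is 10 semitones, which makes it a minor seventh; the second version is lower, so the direction is down.
Checking another pair — A3 → B2 — gives the same interval.

down a minor seventh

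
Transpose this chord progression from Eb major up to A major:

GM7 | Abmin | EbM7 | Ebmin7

C#M7 Dmin AM7 Amin7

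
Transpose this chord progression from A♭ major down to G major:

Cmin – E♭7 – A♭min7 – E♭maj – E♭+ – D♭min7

Bmin D7 Gmin7 Dmaj D+ Cmin7

A♭ major down to G major is a minor second; each chord root moves by that interval while the quality stays the same.
Cmin: root C down a minor second → B, giving Bmin.
E♭7: root E♭ down a minor second → D, giving D7.
A♭min7: root A♭ down a minor second → G, giving Gmin7.
E♭maj: root E♭ down a minor second → D, giving Dmaj.
E♭+: root E♭ down a minor second → D, giving D+.
D♭min7: root D♭ down a minor second → C, giving Cmin7.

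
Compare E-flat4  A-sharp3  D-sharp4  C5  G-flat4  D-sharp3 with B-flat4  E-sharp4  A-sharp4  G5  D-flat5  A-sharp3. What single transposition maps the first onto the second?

up a perfect fifth

Take the first pair: Eb4 → Bb4. E to B spans 5 letter names, so the interval is some kind of fifth.
Eb4 to Bb4 is 7 semitones, which makes it a perfect fifth; the second version is higher, so the direction is up.
Checking another pair — D#3 → A#3 — gives the same interval.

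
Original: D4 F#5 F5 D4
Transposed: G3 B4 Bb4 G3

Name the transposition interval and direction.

Take the first pair: D4 → G3. D to G spans 5 letter names, so the interval is some kind of fifth.
G3 to D4 is 7 semitones, which makes it a perfect fifth; the second version is lower, so the direction is down.
Checking another pair — D4 → G3 — gives the same interval.

down a perfect fifth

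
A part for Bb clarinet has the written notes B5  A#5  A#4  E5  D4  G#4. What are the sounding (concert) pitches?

A5 G#5 G#4 D5 C4 F#4

The Bb clarinet sounds a major second below written, so transpose each written note down a major second.
B5 -> A5
A#5 -> G#5
A#4 -> G#4
E5 -> D5
D4 -> C4
G#4 -> F#4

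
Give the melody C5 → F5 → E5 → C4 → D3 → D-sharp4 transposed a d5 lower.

F#4 B4 A#4 F#3 G#2 G##3

A diminished fifth down from C5 gives F#4.
A diminished fifth down from F5 gives B4.
E5: a fifth down reaches A, and 6 semitones makes it A#4.
C4: a fifth down reaches F, and 6 semitones makes it F#3.
D3: a fifth down reaches G, and 6 semitones makes it G#2.
D#4 down a diminished fifth is G##3.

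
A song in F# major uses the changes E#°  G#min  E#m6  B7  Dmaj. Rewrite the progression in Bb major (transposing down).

A° Cmin Am6 Eb7 Gbmaj

F# major down to Bb major is an augmented fifth; each chord root moves by that interval while the quality stays the same.
E#°: root E# down an augmented fifth → A, giving A°.
G#min: root G# down an augmented fifth → C, giving Cmin.
E#m6: root E# down an augmented fifth → A, giving Am6.
B7: root B down an augmented fifth → Eb, giving Eb7.
Dmaj: root D down an augmented fifth → Gb, giving Gbmaj.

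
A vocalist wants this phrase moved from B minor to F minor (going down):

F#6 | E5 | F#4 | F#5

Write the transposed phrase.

From B down to F is an augmented fourth; apply that to each pitch.
F#6 -> C6
E5 -> Bb4
F#4 -> C4
F#5 -> C5

C6 Bb4 C4 C5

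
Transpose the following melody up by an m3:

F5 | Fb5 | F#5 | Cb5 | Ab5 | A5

F5: a third up reaches A, and 3 semitones makes it Ab5.
Fb5 up a minor third is Abb5.
F#5: a third up reaches A, and 3 semitones makes it A5.
Cb5: a third up reaches E, and 3 semitones makes it Ebb5.
Ab5: a third up reaches C, and 3 semitones makes it Cb6.
A minor third up from A5 gives C6.

Ab5 Abb5 A5 Ebb5 Cb6 C6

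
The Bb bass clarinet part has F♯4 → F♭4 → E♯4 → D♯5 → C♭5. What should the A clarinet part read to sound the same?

G3 Gbb3 F#3 E4 Dbb4

First find concert pitch: the Bb bass clarinet sounds a major ninth below written, so F♯4 F♭4 E♯4 D♯5 C♭5 sounds E3 Ebb3 D#3 C#4 Bbb3.
Then write for A clarinet: it sounds a minor third below written, so the part must be a minor third above concert.
E3 → G3
Ebb3 → Gbb3
D#3 → F#3
C#4 → E4
Bbb3 → Dbb4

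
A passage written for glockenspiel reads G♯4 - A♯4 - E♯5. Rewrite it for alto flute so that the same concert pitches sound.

C#7 D#7 A#7

First find concert pitch: the glockenspiel sounds a perfect fifteenth above written, so G♯4 A♯4 E♯5 sounds G#6 A#6 E#7.
Then write for alto flute: it sounds a perfect fourth below written, so the part must be a perfect fourth above concert.
G#6 → C#7
A#6 → D#7
E#7 → A#7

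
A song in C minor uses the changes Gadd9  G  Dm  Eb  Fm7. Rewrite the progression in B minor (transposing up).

F#add9 F# C#m D Em7

C minor up to B minor is a major seventh; each chord root moves by that interval while the quality stays the same.
Gadd9: root G up a major seventh → F#, giving F#add9.
G: root G up a major seventh → F#, giving F#.
Dm: root D up a major seventh → C#, giving C#m.
Eb: root Eb up a major seventh → D, giving D.
Fm7: root F up a major seventh → E, giving Em7.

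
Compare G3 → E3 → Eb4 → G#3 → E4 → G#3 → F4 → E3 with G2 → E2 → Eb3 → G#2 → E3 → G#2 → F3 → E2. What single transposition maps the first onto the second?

From G3 to G2 is 8 letter names — an octave of some quality.
G2 to G3 is 12 semitones, which makes it a perfect octave; the second version is lower, so the direction is down.
Checking another pair — E3 → E2 — gives the same interval.

down a perfect octave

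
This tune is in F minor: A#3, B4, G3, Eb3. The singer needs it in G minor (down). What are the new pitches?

B#2 C#4 A2 F2

F minor to G minor down is a minor seventh, so every note moves down by that interval.
A#3 → B#2
B4 → C#4
G3 → A2
Eb3 → F2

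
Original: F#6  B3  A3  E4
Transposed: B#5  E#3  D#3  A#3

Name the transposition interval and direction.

Take the first pair: F#6 → B#5. F to B spans 5 letter names, so the interval is some kind of fifth.
B#5 to F#6 is 6 semitones, which makes it a diminished fifth; the second version is lower, so the direction is down.
Checking another pair — E4 → A#3 — gives the same interval.

down a diminished fifth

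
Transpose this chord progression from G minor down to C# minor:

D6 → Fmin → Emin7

G#6 Bmin A#min7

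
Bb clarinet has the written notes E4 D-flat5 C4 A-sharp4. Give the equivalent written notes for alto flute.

First find concert pitch: the Bb clarinet sounds a major second below written, so E4 D-flat5 C4 A-sharp4 sounds D4 Cb5 Bb3 G#4.
Then write for alto flute: it sounds a perfect fourth below written, so the part must be a perfect fourth above concert.
D4 → G4
Cb5 → Fb5
Bb3 → Eb4
G#4 → C#5

G4 Fb5 Eb4 C#5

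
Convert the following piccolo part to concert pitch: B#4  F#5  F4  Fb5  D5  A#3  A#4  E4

B#5 F#6 F5 Fb6 D6 A#4 A#5 E5

Written C4 on the piccolo sounds as C5, a perfect octave higher; apply that shift to every note.
B#4 becomes B#5
F#5 becomes F#6
F4 becomes F5
Fb5 becomes Fb6
D5 becomes D6
A#3 becomes A#4
A#4 becomes A#5
E4 becomes E5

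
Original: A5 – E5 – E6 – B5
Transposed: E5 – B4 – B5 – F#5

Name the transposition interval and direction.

down a perfect fourth

From A5 to E5 is 4 letter names — a fourth of some quality.
E5 to A5 is 5 semitones, which makes it a perfect fourth; the second version is lower, so the direction is down.
Checking another pair — B5 → F#5 — gives the same interval.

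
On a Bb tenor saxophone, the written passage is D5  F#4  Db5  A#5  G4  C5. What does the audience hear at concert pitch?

C4 E3 Cb4 G#4 F3 Bb3

Written C4 on the Bb tenor saxophone sounds as Bb2, a major ninth lower; apply that shift to every note.
D5 → C4
F#4 → E3
Db5 → Cb4
A#5 → G#4
G4 → F3
C5 → Bb3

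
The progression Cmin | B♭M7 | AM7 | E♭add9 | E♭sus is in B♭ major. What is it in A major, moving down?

B♭ major down to A major is a minor second; each chord root moves by that interval while the quality stays the same.
Cmin: root C down a minor second → B, giving Bmin.
B♭M7: root B♭ down a minor second → A, giving AM7.
AM7: root A down a minor second → G#, giving G#M7.
E♭add9: root E♭ down a minor second → D, giving Dadd9.
E♭sus: root E♭ down a minor second → D, giving Dsus.

Bmin AM7 G#M7 Dadd9 Dsus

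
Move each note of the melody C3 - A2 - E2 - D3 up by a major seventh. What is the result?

C3 up a major seventh is B3.
A major seventh up from A2 gives G#3.
E2: a seventh up reaches D, and 11 semitones makes it D#3.
A major seventh up from D3 gives C#4.

B3 G#3 D#3 C#4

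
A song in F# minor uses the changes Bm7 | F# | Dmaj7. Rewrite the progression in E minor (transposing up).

F# minor up to E minor is a minor seventh; each chord root moves by that interval while the quality stays the same.
Bm7: root B up a minor seventh → A, giving Am7.
F#: root F# up a minor seventh → E, giving E.
Dmaj7: root D up a minor seventh → C, giving Cmaj7.

Am7 E Cmaj7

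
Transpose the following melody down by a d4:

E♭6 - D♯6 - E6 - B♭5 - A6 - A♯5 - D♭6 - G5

B5 A##5 B#5 F#5 E#6 E##5 A5 D#5

Eb6 to B5
D#6 to A##5
E6 to B#5
Bb5 to F#5
A6 to E#6
A#5 to E##5
Db6 to A5
G5 to D#5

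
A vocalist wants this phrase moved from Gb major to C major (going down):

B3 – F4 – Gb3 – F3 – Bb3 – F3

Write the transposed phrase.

E#3 B3 C3 B2 E3 B2

Gb major to C major down is a diminished fifth, so every note moves down by that interval.
B3 → E#3
F4 → B3
Gb3 → C3
F3 → B2
Bb3 → E3
F3 → B2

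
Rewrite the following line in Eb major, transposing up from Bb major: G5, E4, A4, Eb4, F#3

C6 A4 D5 Ab4 B3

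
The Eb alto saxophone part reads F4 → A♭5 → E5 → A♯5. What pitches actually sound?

Ab3 Cb5 G4 C#5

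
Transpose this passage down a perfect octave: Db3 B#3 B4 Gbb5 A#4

Db2 B#2 B3 Gbb4 A#3

Db3: an octave down reaches D, and 12 semitones makes it Db2.
A perfect octave down from B#3 gives B#2.
A perfect octave down from B4 gives B3.
Gbb5: an octave down reaches G, and 12 semitones makes it Gbb4.
A#4: an octave down reaches A, and 12 semitones makes it A#3.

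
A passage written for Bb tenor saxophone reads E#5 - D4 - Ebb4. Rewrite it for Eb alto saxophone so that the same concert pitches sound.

First find concert pitch: the Bb tenor saxophone sounds a major ninth below written, so E#5 D4 Ebb4 sounds D#4 C3 Dbb3.
Then write for Eb alto saxophone: it sounds a major sixth below written, so the part must be a major sixth above concert.
D#4 → B#4
C3 → A3
Dbb3 → Bbb3

B#4 A3 Bbb3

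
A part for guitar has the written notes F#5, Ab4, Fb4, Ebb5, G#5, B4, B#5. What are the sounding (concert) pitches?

Written C4 on the guitar sounds as C3, a perfect octave lower; apply that shift to every note.
F#5 -> F#4
Ab4 -> Ab3
Fb4 -> Fb3
Ebb5 -> Ebb4
G#5 -> G#4
B4 -> B3
B#5 -> B#4

F#4 Ab3 Fb3 Ebb4 G#4 B3 B#4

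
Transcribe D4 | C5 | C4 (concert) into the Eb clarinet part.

The Eb clarinet sounds a minor third above written, so the written part must be a minor third below concert — transpose each note down.
D4 to B3
C5 to A4
C4 to A3

B3 A4 A3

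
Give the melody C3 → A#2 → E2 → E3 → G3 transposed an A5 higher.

C3 up an augmented fifth is G#3.
An augmented fifth up from A#2 gives E##3.
E2: a fifth up reaches B, and 8 semitones makes it B#2.
An augmented fifth up from E3 gives B#3.
An augmented fifth up from G3 gives D#4.

G#3 E##3 B#2 B#3 D#4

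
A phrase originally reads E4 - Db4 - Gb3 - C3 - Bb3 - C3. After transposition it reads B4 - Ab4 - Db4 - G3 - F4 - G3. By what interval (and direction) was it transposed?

up a perfect fifth

Take the first pair: E4 → B4. E to B spans 5 letter names, so the interval is some kind of fifth.
E4 to B4 is 7 semitones, which makes it a perfect fifth; the second version is higher, so the direction is up.
Checking another pair — C3 → G3 — gives the same interval.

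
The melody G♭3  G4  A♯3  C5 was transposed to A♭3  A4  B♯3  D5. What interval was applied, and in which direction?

up a major second

From Gb3 to Ab3 is 2 letter names — a second of some quality.
Gb3 to Ab3 is 2 semitones, which makes it a major second; the second version is higher, so the direction is up.
Checking another pair — C5 → D5 — gives the same interval.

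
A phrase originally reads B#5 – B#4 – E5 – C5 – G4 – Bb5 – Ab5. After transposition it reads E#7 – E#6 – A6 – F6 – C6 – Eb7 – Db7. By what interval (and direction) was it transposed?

up a perfect eleventh

Take the first pair: B#5 → E#7. B to E spans 11 letter names, so the interval is some kind of eleventh.
B#5 to E#7 is 17 semitones, which makes it a perfect eleventh; the second version is higher, so the direction is up.
Checking another pair — Ab5 → Db7 — gives the same interval.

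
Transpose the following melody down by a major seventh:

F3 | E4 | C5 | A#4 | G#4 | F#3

Gb2 F3 Db4 B3 A3 G2

F3 -> Gb2
E4 -> F3
C5 -> Db4
A#4 -> B3
G#4 -> A3
F#3 -> G2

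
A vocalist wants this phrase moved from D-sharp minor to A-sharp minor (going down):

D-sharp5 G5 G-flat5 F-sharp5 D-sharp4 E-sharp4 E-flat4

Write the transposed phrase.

A#4 D5 Db5 C#5 A#3 B#3 Bb3

From D-sharp down to A-sharp is a perfect fourth; apply that to each pitch.
D#5 → A#4
G5 → D5
Gb5 → Db5
F#5 → C#5
D#4 → A#3
E#4 → B#3
Eb4 → Bb3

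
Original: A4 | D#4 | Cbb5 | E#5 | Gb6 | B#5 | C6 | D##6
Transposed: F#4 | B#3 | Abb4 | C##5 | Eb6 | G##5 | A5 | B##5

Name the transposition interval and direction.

down a minor third

From A4 to F#4 is 3 letter names — a third of some quality.
F#4 to A4 is 3 semitones, which makes it a minor third; the second version is lower, so the direction is down.
Checking another pair — D##6 → B##5 — gives the same interval.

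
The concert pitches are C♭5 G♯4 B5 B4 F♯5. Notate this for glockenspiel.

Cb3 G#2 B3 B2 F#3

The glockenspiel sounds a perfect fifteenth above written, so the written part must be a perfect fifteenth below concert — transpose each note down.
Cb5 → Cb3
G#4 → G#2
B5 → B3
B4 → B2
F#5 → F#3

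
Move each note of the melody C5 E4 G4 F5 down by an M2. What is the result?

Bb4 D4 F4 Eb5

C5 to Bb4
E4 to D4
G4 to F4
F5 to Eb5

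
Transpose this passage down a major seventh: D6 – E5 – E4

Eb5 F4 F3

D6 -> Eb5
E5 -> F4
E4 -> F3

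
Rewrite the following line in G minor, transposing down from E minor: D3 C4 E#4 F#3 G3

E minor to G minor down is a major sixth, so every note moves down by that interval.
D3 to F2
C4 to Eb3
E#4 to G#3
F#3 to A2
G3 to Bb2

F2 Eb3 G#3 A2 Bb2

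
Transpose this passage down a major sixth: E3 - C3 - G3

G2 Eb2 Bb2

E3: a sixth down reaches G, and 9 semitones makes it G2.
A major sixth down from C3 gives Eb2.
A major sixth down from G3 gives Bb2.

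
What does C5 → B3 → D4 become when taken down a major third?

Ab4 G3 Bb3

C5 gives Ab4
B3 gives G3
D4 gives Bb3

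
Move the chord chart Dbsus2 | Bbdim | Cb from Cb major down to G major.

Asus2 F#dim G

Cb major down to G major is a diminished fourth; each chord root moves by that interval while the quality stays the same.
Dbsus2: root Db down a diminished fourth → A, giving Asus2.
Bbdim: root Bb down a diminished fourth → F#, giving F#dim.
Cb: root Cb down a diminished fourth → G, giving G.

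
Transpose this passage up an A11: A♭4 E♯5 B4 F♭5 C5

D6 A##6 E#6 Bb6 F#6

Ab4 up an augmented eleventh is D6.
An augmented eleventh up from E#5 gives A##6.
B4 up an augmented eleventh is E#6.
Fb5 up an augmented eleventh is Bb6.
C5: an eleventh up reaches F, and 18 semitones makes it F#6.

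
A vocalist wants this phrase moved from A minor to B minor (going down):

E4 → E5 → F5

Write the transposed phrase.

F#3 F#4 G4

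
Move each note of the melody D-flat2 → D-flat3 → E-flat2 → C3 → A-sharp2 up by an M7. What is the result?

C3 C4 D3 B3 G##3

Db2 to C3
Db3 to C4
Eb2 to D3
C3 to B3
A#2 to G##3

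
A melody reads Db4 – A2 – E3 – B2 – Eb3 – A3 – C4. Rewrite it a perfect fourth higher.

Db4 gives Gb4
A2 gives D3
E3 gives A3
B2 gives E3
Eb3 gives Ab3
A3 gives D4
C4 gives F4

Gb4 D3 A3 E3 Ab3 D4 F4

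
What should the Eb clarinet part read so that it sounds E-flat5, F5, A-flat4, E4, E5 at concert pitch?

C5 D5 F4 C#4 C#5

The Eb clarinet sounds a minor third above written, so the written part must be a minor third below concert — transpose each note down.
Eb5 becomes C5
F5 becomes D5
Ab4 becomes F4
E4 becomes C#4
E5 becomes C#5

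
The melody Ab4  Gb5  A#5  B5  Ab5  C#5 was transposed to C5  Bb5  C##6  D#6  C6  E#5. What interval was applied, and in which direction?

From Ab4 to C5 is 3 letter names — a third of some quality.
Ab4 to C5 is 4 semitones, which makes it a major third; the second version is higher, so the direction is up.
Checking another pair — C#5 → E#5 — gives the same interval.

up a major third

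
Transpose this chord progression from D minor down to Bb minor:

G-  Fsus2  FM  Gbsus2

D minor down to Bb minor is a major third; each chord root moves by that interval while the quality stays the same.
G-: root G down a major third → Eb, giving Eb-.
Fsus2: root F down a major third → Db, giving Dbsus2.
FM: root F down a major third → Db, giving DbM.
Gbsus2: root Gb down a major third → Ebb, giving Ebbsus2.

Eb- Dbsus2 DbM Ebbsus2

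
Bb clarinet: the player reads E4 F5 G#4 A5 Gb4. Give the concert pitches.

D4 Eb5 F#4 G5 Fb4

The Bb clarinet sounds a major second below written, so transpose each written note down a major second.
E4 → D4
F5 → Eb5
G#4 → F#4
A5 → G5
Gb4 → Fb4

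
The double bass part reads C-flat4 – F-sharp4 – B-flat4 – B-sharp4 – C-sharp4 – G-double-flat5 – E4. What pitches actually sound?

Written C4 on the double bass sounds as C3, a perfect octave lower; apply that shift to every note.
Cb4 to Cb3
F#4 to F#3
Bb4 to Bb3
B#4 to B#3
C#4 to C#3
Gbb5 to Gbb4
E4 to E3

Cb3 F#3 Bb3 B#3 C#3 Gbb4 E3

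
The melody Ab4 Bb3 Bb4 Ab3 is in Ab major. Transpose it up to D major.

D5 E4 E5 D4

Ab major to D major up is an augmented fourth, so every note moves up by that interval.
Ab4 gives D5
Bb3 gives E4
Bb4 gives E5
Ab3 gives D4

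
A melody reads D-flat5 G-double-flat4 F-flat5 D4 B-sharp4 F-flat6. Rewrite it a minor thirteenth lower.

Db5 gives F3
Gbb4 gives Bbb2
Fb5 gives Ab3
D4 gives F#2
B#4 gives D##3
Fb6 gives Ab4

F3 Bbb2 Ab3 F#2 D##3 Ab4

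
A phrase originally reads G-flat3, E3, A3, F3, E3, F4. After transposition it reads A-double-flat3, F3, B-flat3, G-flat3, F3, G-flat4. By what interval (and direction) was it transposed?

up a minor second

From Gb3 to Abb3 is 2 letter names — a second of some quality.
Gb3 to Abb3 is 1 semitone, which makes it a minor second; the second version is higher, so the direction is up.
Checking another pair — F4 → Gb4 — gives the same interval.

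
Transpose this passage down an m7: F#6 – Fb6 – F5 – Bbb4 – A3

G#5 Gb5 G4 Cb4 B2

F#6 becomes G#5
Fb6 becomes Gb5
F5 becomes G4
Bbb4 becomes Cb4
A3 becomes B2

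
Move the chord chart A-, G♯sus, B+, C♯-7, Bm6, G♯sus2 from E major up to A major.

E major up to A major is a perfect fourth; each chord root moves by that interval while the quality stays the same.
A-: root A up a perfect fourth → D, giving D-.
G♯sus: root G♯ up a perfect fourth → C#, giving C#sus.
B+: root B up a perfect fourth → E, giving E+.
C♯-7: root C♯ up a perfect fourth → F#, giving F#-7.
Bm6: root B up a perfect fourth → E, giving Em6.
G♯sus2: root G♯ up a perfect fourth → C#, giving C#sus2.

D- C#sus E+ F#-7 Em6 C#sus2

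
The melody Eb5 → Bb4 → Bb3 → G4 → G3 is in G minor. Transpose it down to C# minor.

G minor to C# minor down is a diminished fifth, so every note moves down by that interval.
Eb5 becomes A4
Bb4 becomes E4
Bb3 becomes E3
G4 becomes C#4
G3 becomes C#3

A4 E4 E3 C#4 C#3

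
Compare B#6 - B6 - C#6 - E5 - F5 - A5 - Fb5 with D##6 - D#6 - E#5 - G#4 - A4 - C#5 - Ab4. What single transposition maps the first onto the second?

down a minor sixth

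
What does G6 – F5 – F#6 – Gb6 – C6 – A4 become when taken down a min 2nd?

G6 becomes F#6
F5 becomes E5
F#6 becomes E#6
Gb6 becomes F6
C6 becomes B5
A4 becomes G#4

F#6 E5 E#6 F6 B5 G#4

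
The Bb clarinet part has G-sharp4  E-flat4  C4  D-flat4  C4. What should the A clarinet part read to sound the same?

A4 Fb4 Db4 Ebb4 Db4

First find concert pitch: the Bb clarinet sounds a major second below written, so G-sharp4 E-flat4 C4 D-flat4 C4 sounds F#4 Db4 Bb3 Cb4 Bb3.
Then write for A clarinet: it sounds a minor third below written, so the part must be a minor third above concert.
F#4 → A4
Db4 → Fb4
Bb3 → Db4
Cb4 → Ebb4
Bb3 → Db4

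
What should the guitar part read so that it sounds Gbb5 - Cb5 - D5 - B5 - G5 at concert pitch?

Written C4 sounds as C3 on the guitar, so concert pitches are written a perfect octave up.
Gbb5 gives Gbb6
Cb5 gives Cb6
D5 gives D6
B5 gives B6
G5 gives G6

Gbb6 Cb6 D6 B6 G6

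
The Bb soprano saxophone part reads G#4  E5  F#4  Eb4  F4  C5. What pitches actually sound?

Written C4 on the Bb soprano saxophone sounds as Bb3, a major second lower; apply that shift to every note.
G#4 → F#4
E5 → D5
F#4 → E4
Eb4 → Db4
F4 → Eb4
C5 → Bb4

F#4 D5 E4 Db4 Eb4 Bb4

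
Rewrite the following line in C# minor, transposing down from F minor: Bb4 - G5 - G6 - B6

F#4 D#5 D#6 F##6

From F down to C# is a diminished fourth; apply that to each pitch.
Bb4 -> F#4
G5 -> D#5
G6 -> D#6
B6 -> F##6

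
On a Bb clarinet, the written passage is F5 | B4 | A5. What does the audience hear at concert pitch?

The Bb clarinet sounds a major second below written, so transpose each written note down a major second.
F5 -> Eb5
B4 -> A4
A5 -> G5

Eb5 A4 G5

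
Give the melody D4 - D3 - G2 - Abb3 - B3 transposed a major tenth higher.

F#5 F#4 B3 Cb5 D#5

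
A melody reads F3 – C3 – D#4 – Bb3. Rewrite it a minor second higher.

Gb3 Db3 E4 Cb4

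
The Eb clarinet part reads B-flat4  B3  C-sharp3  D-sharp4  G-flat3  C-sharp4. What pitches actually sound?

The Eb clarinet sounds a minor third above written, so transpose each written note up a minor third.
Bb4 to Db5
B3 to D4
C#3 to E3
D#4 to F#4
Gb3 to Bbb3
C#4 to E4

Db5 D4 E3 F#4 Bbb3 E4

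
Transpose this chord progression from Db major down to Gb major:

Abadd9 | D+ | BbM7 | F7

Dbadd9 G+ EbM7 Bb7

Db major down to Gb major is a perfect fifth; each chord root moves by that interval while the quality stays the same.
Abadd9: root Ab down a perfect fifth → Db, giving Dbadd9.
D+: root D down a perfect fifth → G, giving G+.
BbM7: root Bb down a perfect fifth → Eb, giving EbM7.
F7: root F down a perfect fifth → Bb, giving Bb7.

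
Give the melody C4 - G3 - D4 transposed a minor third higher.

Eb4 Bb3 F4

C4 becomes Eb4
G3 becomes Bb3
D4 becomes F4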